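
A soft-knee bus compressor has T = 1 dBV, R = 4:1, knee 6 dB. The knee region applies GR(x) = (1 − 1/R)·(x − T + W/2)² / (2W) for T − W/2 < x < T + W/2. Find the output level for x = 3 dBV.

1.4375 dBV

x − T + W/2 = 3 − 1 + 3 = 5.
GR = (1 − 1/4) × 5² / 12 = 0.75 × 25 / 12 = 1.5625 dB.
Output = 3 − 1.5625 = 1.4375 dBV.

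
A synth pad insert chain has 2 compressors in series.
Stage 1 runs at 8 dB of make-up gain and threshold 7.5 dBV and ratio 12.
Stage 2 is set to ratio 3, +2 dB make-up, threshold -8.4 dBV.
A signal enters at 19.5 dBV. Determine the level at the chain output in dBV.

1.9 dBV

Stage 1: 12 dB above 7.5 dBV, reduced 12:1 to 1 dB above → 8.5 dBV; +8 dB make-up → 16.5 dBV.
Stage 2: 24.9 dB above -8.4 dBV, reduced 3:1 to 8.3 dB above → -0.1 dBV; +2 dB make-up → 1.9 dBV.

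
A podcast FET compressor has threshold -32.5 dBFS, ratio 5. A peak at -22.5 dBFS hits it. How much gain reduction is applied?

8 dB

The signal is 10 dB above threshold.
At 5:1, output sits 10/5 = 2 dB above threshold.
So the signal is attenuated by 10 − 2 = 8 dB.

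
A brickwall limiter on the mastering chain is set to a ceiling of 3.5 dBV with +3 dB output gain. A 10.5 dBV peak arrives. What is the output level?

6.5 dBV

A brickwall limiter is an ∞:1 compressor: any input above the ceiling is clamped to 3.5 dBV.
Output gain then adds 3 dB: 3.5 + 3 = 6.5 dBV.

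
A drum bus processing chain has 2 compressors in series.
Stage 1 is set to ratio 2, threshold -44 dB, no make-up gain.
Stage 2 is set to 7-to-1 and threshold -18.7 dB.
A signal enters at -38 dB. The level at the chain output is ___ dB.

Stage 1: -38 dB is 6 dB over -44 dB; at 2:1 that becomes 3 dB over, giving -41 dB.
Stage 2: -41 dB is at or below the -18.7 dB threshold — no compression; output -41 dB.

-41 dB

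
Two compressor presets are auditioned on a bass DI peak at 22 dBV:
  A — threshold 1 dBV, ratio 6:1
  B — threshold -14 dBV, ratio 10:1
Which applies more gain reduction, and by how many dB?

A: GR = 21 − 21/6 = 17.5 dB.
B: GR = 36 − 36/10 = 32.4 dB.
B applies 14.9 dB more gain reduction.

B, by 14.9 dB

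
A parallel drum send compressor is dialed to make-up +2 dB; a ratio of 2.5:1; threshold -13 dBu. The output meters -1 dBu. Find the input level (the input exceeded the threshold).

12 dBu

Remove make-up: -1 − 2 = -3 dBu.
The compressed level sits -3 − (-13) = 10 dB over threshold.
Undo the ratio: input overshoot = 10 × 2.5 = 25 dB, giving input = 12 dBu.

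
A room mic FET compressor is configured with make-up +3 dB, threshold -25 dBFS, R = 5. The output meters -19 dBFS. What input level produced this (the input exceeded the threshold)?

-10 dBFS

Remove make-up: -19 − 3 = -22 dBFS.
That's 3 dB above the -25 dBFS threshold.
Undo the ratio: input overshoot = 3 × 5 = 15 dB, giving input = -10 dBFS.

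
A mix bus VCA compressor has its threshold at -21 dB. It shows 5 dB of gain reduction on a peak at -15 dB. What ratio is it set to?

6:1

Input overshoot = -15 − (-21) = 6 dB.
Output overshoot = 6 − 5 = 1 dB.
Ratio = input overshoot / output overshoot = 6 / 1 = 6.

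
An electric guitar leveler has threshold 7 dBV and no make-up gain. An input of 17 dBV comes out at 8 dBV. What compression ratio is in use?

Input overshoot = 17 − 7 = 10 dB; output overshoot = 8 − 7 = 1 dB.
Ratio = 10 / 1 = 10.

10:1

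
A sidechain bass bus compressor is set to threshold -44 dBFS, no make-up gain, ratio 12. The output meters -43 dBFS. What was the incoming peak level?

That's 1 dB above the -44 dBFS threshold.
Before 12:1 compression the overshoot was 1 × 12 = 12 dB, so input = -44 + 12 = -32 dBFS.

-32 dBFS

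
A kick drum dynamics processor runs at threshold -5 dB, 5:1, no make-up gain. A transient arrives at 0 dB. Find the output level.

-4 dB

Overshoot: 0 − (-5) = 5 dB.
5:1 compression reduces that to 5/5 = 1 dB over.
That puts the output at -4 dB.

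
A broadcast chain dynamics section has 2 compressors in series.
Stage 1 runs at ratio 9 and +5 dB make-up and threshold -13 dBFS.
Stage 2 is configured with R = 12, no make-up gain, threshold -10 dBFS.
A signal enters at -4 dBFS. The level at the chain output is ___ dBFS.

Stage 1: -4 dBFS is 9 dB over -13 dBFS; at 9:1 that becomes 1 dB over, giving -12 dBFS; +5 dB make-up → -7 dBFS.
Stage 2: -7 dBFS is 3 dB over -10 dBFS; at 12:1 that becomes 0.25 dB over, giving -9.75 dBFS.

-9.75 dBFS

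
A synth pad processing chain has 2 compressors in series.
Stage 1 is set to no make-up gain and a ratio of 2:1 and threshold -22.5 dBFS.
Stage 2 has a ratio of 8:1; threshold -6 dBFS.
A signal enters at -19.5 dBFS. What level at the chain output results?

-21 dBFS

Stage 1: -19.5 dBFS is 3 dB over -22.5 dBFS; at 2:1 that becomes 1.5 dB over, giving -21 dBFS.
Stage 2: -21 dBFS ≤ -6 dBFS, so stage 2 doesn't engage; output -21 dBFS.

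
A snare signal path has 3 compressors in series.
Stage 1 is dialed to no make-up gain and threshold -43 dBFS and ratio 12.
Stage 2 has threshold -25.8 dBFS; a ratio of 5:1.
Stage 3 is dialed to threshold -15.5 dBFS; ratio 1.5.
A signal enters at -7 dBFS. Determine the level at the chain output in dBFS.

Stage 1: -7 dBFS is 36 dB over -43 dBFS; at 12:1 that becomes 3 dB over, giving -40 dBFS.
Stage 2: below threshold (-40 ≤ -25.8); passes unchanged; output -40 dBFS.
Stage 3: below threshold (-40 ≤ -15.5); passes unchanged; output -40 dBFS.

-40 dBFS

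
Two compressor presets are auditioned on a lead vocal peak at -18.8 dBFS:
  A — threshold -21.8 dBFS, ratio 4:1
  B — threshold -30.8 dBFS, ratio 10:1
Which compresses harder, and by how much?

B, by 8.55 dB

A: overshoot 3 dB → output overshoot 0.75 dB → GR 2.25 dB.
B: overshoot 12 dB → output overshoot 1.2 dB → GR 10.8 dB.
B applies 8.55 dB more gain reduction.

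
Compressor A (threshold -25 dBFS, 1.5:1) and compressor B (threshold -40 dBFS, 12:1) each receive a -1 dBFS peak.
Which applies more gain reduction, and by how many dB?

B, by 27.75 dB

A: overshoot 24 dB → output overshoot 16 dB → GR 8 dB.
B: overshoot 39 dB → output overshoot 3.25 dB → GR 35.75 dB.
B applies 27.75 dB more gain reduction.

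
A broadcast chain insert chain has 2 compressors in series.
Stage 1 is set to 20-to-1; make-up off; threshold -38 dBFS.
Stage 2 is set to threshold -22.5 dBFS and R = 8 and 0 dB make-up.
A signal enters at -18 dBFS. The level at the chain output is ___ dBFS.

Stage 1: overshoot 20 dB → 20/20 = 1 dB → -37 dBFS.
Stage 2: -37 dBFS ≤ -22.5 dBFS, so stage 2 doesn't engage; output -37 dBFS.

-37 dBFS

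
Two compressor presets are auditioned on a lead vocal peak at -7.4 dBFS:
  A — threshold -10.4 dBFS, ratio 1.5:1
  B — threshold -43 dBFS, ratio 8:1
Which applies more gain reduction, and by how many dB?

A: overshoot 3 dB → output overshoot 2 dB → GR 1 dB.
B: overshoot 35.6 dB → output overshoot 4.45 dB → GR 31.15 dB.
B applies 30.15 dB more gain reduction.

B, by 30.15 dB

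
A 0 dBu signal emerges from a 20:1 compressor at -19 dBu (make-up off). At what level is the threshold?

-20 dBu

Gain reduction = 0 − (-19) = 19 dB; output overshoot = GR / (R − 1) = 19 / 19 = 1 dB.
Threshold = output − output overshoot = -19 − 1 = -20 dBu.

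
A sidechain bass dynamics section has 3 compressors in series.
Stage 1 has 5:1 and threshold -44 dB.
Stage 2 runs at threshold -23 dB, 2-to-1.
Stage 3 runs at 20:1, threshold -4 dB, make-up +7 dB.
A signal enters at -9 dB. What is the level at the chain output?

Stage 1: overshoot 35 dB → 35/5 = 7 dB → -37 dB.
Stage 2: -37 dB is at or below the -23 dB threshold — no compression; output -37 dB.
Stage 3: -37 dB is at or below the -4 dB threshold — no compression; make-up brings it to -30 dB.

-30 dB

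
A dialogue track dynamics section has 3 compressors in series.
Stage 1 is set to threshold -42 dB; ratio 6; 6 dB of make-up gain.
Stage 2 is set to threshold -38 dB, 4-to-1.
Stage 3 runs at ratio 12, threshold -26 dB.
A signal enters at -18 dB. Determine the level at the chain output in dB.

-36.5 dB

Stage 1: 24 dB above -42 dB, reduced 6:1 to 4 dB above → -38 dB; +6 dB make-up → -32 dB.
Stage 2: -32 dB is 6 dB over -38 dB; at 4:1 that becomes 1.5 dB over, giving -36.5 dB.
Stage 3: below threshold (-36.5 ≤ -26); passes unchanged; output -36.5 dB.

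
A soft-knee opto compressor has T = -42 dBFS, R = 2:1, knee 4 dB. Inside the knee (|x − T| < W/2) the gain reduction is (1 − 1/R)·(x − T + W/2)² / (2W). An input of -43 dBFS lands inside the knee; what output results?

x − T + W/2 = -43 − (-42) + 2 = 1.
GR = (1 − 1/2) × 1² / 8 = 0.5 × 1 / 8 = 0.0625 dB.
Output = -43 − 0.0625 = -43.0625 dBFS.

-43.0625 dBFS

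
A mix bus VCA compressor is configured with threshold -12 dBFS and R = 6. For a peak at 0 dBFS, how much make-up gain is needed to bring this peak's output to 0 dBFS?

10 dB

The peak compresses to -12 + 12/6 = -10 dBFS.
To reach 0 dBFS requires 0 − (-10) = 10 dB of make-up.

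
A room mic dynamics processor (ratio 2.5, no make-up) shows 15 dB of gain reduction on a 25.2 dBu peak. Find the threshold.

Let T be the threshold. Output overshoot = (input overshoot)/R, so 10.2 − T = (25.2 − T)/2.5.
2.5·(10.2 − T) = 25.2 − T → 1.5·T = 25.5 − 25.2 = 0.3.
T = 0.3/1.5 = 0.2 dBu.

0.2 dBu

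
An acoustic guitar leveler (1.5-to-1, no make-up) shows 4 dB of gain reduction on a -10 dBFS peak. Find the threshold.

Input is 12 dB above T (since output overshoot × R = input overshoot: (-14 − T)·1.5 = -10 − T gives T = -22 dBFS).
Check: -22 + (-10 − (-22))/1.5 = -22 + 8 = -14 dBFS. ✓

-22 dBFS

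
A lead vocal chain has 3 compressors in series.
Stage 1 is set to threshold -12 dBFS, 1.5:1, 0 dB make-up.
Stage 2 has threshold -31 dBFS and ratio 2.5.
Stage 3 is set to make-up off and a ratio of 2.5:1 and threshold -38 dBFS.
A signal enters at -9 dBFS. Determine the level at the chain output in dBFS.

Stage 1: overshoot 3 dB → 3/1.5 = 2 dB → -10 dBFS.
Stage 2: -10 dBFS is 21 dB over -31 dBFS; at 2.5:1 that becomes 8.4 dB over, giving -22.6 dBFS.
Stage 3: overshoot 15.4 dB → 15.4/2.5 = 6.16 dB → -31.84 dBFS.

-31.84 dBFS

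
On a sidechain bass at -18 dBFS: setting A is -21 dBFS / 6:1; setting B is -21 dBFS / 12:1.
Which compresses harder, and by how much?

B, by 0.25 dB

A: GR = 3 − 3/6 = 2.5 dB.
B: GR = 3 − 3/12 = 2.75 dB.
B reduces 0.25 dB more.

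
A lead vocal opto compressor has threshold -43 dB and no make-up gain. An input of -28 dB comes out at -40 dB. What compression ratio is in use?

Input overshoot = -28 − (-43) = 15 dB; output overshoot = -40 − (-43) = 3 dB.
Ratio = 15 / 3 = 5.

5:1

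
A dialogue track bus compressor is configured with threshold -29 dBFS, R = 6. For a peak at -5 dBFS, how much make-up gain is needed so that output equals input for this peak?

20 dB

Without make-up, output = threshold + overshoot/6 = -29 + 4 = -25 dBFS.
Gap to target: 20 dB.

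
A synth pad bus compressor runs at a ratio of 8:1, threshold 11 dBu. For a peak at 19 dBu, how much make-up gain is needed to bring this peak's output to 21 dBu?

9 dB

Overshoot 8 dB → 8/8 = 1 dB after compression, so the compressed level is 11 + 1 = 12 dBu.
Make-up = target − compressed = 21 − 12 = 9 dB.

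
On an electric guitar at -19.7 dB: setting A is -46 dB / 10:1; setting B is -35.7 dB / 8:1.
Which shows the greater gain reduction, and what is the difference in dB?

A, by 9.67 dB

A: overshoot 26.3 dB → output overshoot 2.63 dB → GR 23.67 dB.
B: overshoot 16 dB → output overshoot 2 dB → GR 14 dB.
A reduces 9.67 dB more.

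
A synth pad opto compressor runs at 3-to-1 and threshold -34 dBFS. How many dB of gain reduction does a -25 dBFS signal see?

Overshoot = -25 − (-34) = 9 dB.
After 3:1 compression the overshoot becomes 9/3 = 3 dB.
So the signal is attenuated by 9 − 3 = 6 dB.

6 dB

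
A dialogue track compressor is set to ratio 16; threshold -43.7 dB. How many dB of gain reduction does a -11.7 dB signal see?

-11.7 dB exceeds the threshold by 32 dB.
After 16:1 compression the overshoot becomes 32/16 = 2 dB.
Gain reduction = 32 − 2 = 30 dB.

30 dB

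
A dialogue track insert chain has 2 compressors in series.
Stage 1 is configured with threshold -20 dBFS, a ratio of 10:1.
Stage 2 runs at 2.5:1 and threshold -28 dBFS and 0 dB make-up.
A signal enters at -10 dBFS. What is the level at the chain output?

-24.4 dBFS

Stage 1: 10 dB above -20 dBFS, reduced 10:1 to 1 dB above → -19 dBFS.
Stage 2: overshoot 9 dB → 9/2.5 = 3.6 dB → -24.4 dBFS.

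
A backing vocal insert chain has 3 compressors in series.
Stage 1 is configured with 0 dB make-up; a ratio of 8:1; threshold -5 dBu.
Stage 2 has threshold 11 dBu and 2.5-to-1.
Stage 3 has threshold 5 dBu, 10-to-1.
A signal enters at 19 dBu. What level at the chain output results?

-2 dBu

Stage 1: 19 dBu is 24 dB over -5 dBu; at 8:1 that becomes 3 dB over, giving -2 dBu.
Stage 2: -2 dBu ≤ 11 dBu, so stage 2 doesn't engage; output -2 dBu.
Stage 3: below threshold (-2 ≤ 5); passes unchanged; output -2 dBu.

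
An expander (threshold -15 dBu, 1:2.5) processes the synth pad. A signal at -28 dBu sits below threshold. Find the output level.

Below threshold, a 1:2.5 expander applies gain = (2.5−1)×(T − x) of attenuation.
(2.5−1) × 13 = 19.5 dB, so output = -28 − 19.5 = -47.5 dBu.

-47.5 dBu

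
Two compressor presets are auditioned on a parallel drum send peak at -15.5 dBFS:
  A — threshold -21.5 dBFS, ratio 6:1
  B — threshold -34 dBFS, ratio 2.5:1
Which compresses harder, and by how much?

B, by 6.1 dB

A: overshoot 6 dB → output overshoot 1 dB → GR 5 dB.
B: overshoot 18.5 dB → output overshoot 7.4 dB → GR 11.1 dB.
B applies 6.1 dB more gain reduction.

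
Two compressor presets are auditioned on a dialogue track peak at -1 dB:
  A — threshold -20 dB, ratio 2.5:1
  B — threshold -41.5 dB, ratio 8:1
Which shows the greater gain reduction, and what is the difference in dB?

A: GR = 19 − 19/2.5 = 11.4 dB.
B: GR = 40.5 − 40.5/8 = 35.4375 dB.
B applies 24.0375 dB more gain reduction.

B, by 24.0375 dB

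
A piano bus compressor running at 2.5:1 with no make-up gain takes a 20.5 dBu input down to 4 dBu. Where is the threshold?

-7 dBu

Gain reduction = 20.5 − 4 = 16.5 dB; output overshoot = GR / (R − 1) = 16.5 / 1.5 = 11 dB.
Threshold = output − output overshoot = 4 − 11 = -7 dBu.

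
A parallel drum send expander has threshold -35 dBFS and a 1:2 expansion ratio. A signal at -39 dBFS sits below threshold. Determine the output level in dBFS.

Below threshold, a 1:2 expander applies gain = (2−1)×(T − x) of attenuation.
(2−1) × 4 = 4 dB, so output = -39 − 4 = -43 dBFS.

-43 dBFS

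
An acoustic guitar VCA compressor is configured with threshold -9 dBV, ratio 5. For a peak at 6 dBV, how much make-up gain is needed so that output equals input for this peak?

Overshoot 15 dB → 15/5 = 3 dB after compression, so the compressed level is -9 + 3 = -6 dBV.
Make-up = target − compressed = 6 − (-6) = 12 dB.

12 dB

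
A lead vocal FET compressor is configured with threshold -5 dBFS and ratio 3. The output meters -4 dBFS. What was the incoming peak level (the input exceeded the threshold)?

-2 dBFS

That's 1 dB above the -5 dBFS threshold.
Before 3:1 compression the overshoot was 1 × 3 = 3 dB, so input = -5 + 3 = -2 dBFS.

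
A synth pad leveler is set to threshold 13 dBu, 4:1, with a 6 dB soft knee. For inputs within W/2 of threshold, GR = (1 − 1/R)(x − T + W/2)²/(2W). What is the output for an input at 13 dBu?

12.4375 dBu

x − T + W/2 = 13 − 13 + 3 = 3.
GR = (1 − 1/4) × 3² / 12 = 0.75 × 9 / 12 = 0.5625 dB.
Output = 13 − 0.5625 = 12.4375 dBu.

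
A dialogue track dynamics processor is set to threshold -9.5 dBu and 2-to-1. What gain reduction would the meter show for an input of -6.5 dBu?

-6.5 dBu exceeds the threshold by 3 dB.
After 2:1 compression the overshoot becomes 3/2 = 1.5 dB.
Gain reduction = 3 − 1.5 = 1.5 dB.

1.5 dB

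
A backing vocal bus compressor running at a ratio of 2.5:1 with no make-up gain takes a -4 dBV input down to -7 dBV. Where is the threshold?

Input is 5 dB above T (since output overshoot × R = input overshoot: (-7 − T)·2.5 = -4 − T gives T = -9 dBV).
Check: -9 + (-4 − (-9))/2.5 = -9 + 2 = -7 dBV. ✓

-9 dBV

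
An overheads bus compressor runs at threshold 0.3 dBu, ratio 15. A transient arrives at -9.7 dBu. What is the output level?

-9.7 dBu is 10 dB below the 0.3 dBu threshold, so no gain reduction is applied.
Output = input = -9.7 dBu.

-9.7 dBu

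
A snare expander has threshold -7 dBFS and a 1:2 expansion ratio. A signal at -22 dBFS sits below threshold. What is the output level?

-37 dBFS

Below threshold, a 1:2 expander applies gain = (2−1)×(T − x) of attenuation.
(2−1) × 15 = 15 dB, so output = -22 − 15 = -37 dBFS.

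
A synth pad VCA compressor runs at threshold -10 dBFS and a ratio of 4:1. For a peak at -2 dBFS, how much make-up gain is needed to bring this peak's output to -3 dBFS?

The peak compresses to -10 + 8/4 = -8 dBFS.
To reach -3 dBFS requires -3 − (-8) = 5 dB of make-up.

5 dB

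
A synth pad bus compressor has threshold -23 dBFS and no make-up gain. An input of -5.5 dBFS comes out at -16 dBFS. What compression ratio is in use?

2.5:1

Input overshoot = -5.5 − (-23) = 17.5 dB; output overshoot = -16 − (-23) = 7 dB.
Ratio = 17.5 / 7 = 2.5.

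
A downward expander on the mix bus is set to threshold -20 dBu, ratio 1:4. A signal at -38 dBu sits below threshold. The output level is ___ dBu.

-92 dBu

Below threshold, a 1:4 expander applies gain = (4−1)×(T − x) of attenuation.
(4−1) × 18 = 54 dB, so output = -38 − 54 = -92 dBu.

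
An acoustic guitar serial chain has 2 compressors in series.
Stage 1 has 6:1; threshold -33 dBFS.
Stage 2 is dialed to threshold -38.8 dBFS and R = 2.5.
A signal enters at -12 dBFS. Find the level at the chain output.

-35.08 dBFS

Stage 1: overshoot 21 dB → 21/6 = 3.5 dB → -29.5 dBFS.
Stage 2: -29.5 dBFS is 9.3 dB over -38.8 dBFS; at 2.5:1 that becomes 3.72 dB over, giving -35.08 dBFS.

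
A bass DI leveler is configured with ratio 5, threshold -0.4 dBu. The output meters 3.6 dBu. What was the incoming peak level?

The compressed level sits 3.6 − (-0.4) = 4 dB over threshold.
Input overshoot = R × output overshoot = 20 dB → input = -0.4 + 20 = 19.6 dBu.

19.6 dBu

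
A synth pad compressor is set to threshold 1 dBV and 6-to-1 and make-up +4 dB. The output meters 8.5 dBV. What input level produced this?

Remove make-up: 8.5 − 4 = 4.5 dBV.
The compressed level sits 4.5 − 1 = 3.5 dB over threshold.
Undo the ratio: input overshoot = 3.5 × 6 = 21 dB, giving input = 22 dBV.

22 dBV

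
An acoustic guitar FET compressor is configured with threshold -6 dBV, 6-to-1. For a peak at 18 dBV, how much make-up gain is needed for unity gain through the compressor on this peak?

The peak compresses to -6 + 24/6 = -2 dBV.
To reach 18 dBV requires 18 − (-2) = 20 dB of make-up.

20 dB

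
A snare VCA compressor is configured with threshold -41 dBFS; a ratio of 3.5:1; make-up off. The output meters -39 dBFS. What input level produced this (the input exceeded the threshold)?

-34 dBFS

The compressed level sits -39 − (-41) = 2 dB over threshold.
Undo the ratio: input overshoot = 2 × 3.5 = 7 dB, giving input = -34 dBFS.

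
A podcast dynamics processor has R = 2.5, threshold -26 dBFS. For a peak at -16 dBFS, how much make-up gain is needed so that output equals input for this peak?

6 dB

Without make-up, output = threshold + overshoot/2.5 = -26 + 4 = -22 dBFS.
Gap to target: 6 dB.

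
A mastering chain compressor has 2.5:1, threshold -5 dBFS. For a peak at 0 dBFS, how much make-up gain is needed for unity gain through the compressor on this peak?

The peak compresses to -5 + 5/2.5 = -3 dBFS.
To reach 0 dBFS requires 0 − (-3) = 3 dB of make-up.

3 dB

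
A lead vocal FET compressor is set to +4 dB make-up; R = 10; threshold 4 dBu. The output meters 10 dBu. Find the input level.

24 dBu

Remove make-up: 10 − 4 = 6 dBu.
That's 2 dB above the 4 dBu threshold.
Input overshoot = R × output overshoot = 20 dB → input = 4 + 20 = 24 dBu.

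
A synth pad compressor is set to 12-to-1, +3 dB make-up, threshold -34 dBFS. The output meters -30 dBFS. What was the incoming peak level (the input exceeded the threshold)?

Before make-up, the level was -30 − 3 = -33 dBFS.
That's 1 dB above the -34 dBFS threshold.
Undo the ratio: input overshoot = 1 × 12 = 12 dB, giving input = -22 dBFS.

-22 dBFS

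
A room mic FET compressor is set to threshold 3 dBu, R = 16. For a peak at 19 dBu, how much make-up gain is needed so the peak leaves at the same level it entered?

The peak compresses to 3 + 16/16 = 4 dBu.
To reach 19 dBu requires 19 − 4 = 15 dB of make-up.

15 dB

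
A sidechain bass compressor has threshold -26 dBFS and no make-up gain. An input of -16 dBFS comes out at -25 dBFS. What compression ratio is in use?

10:1

Input overshoot = -16 − (-26) = 10 dB; output overshoot = -25 − (-26) = 1 dB.
Ratio = 10 / 1 = 10.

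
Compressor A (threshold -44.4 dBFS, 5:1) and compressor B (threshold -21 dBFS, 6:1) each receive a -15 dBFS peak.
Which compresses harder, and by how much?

A, by 18.52 dB

A: overshoot 29.4 dB → output overshoot 5.88 dB → GR 23.52 dB.
B: overshoot 6 dB → output overshoot 1 dB → GR 5 dB.
Difference: 18.52 dB in favour of A.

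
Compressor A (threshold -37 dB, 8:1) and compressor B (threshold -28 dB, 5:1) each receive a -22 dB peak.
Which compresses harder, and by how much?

A, by 8.325 dB

A: 15 dB over, compressed to 1.875 dB over, so 13.125 dB of GR.
B: 6 dB over, compressed to 1.2 dB over, so 4.8 dB of GR.
A reduces 8.325 dB more.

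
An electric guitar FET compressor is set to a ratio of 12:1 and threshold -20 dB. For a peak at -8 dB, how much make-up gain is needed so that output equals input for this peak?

The peak compresses to -20 + 12/12 = -19 dB.
To reach -8 dB requires -8 − (-19) = 11 dB of make-up.

11 dB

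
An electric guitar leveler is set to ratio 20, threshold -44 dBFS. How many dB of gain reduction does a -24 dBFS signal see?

19 dB

Overshoot = -24 − (-44) = 20 dB.
A 20:1 ratio leaves 1 dB of that excess.
GR = overshoot in − overshoot out = 20 − 1 = 19 dB.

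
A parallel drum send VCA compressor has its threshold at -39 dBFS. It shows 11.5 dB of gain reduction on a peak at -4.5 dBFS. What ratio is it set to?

Input overshoot = -4.5 − (-39) = 34.5 dB.
Output overshoot = 34.5 − 11.5 = 23 dB.
Ratio = input overshoot / output overshoot = 34.5 / 23 = 1.5.

1.5:1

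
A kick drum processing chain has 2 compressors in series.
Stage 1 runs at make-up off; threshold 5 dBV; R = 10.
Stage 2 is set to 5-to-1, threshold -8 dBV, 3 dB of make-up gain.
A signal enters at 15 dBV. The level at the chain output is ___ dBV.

-2.2 dBV

Stage 1: 10 dB above 5 dBV, reduced 10:1 to 1 dB above → 6 dBV.
Stage 2: overshoot 14 dB → 14/5 = 2.8 dB → -5.2 dBV; +3 dB make-up → -2.2 dBV.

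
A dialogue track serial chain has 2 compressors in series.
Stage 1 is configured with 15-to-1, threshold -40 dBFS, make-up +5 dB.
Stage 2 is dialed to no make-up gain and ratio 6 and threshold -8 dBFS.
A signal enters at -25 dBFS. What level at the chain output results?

Stage 1: overshoot 15 dB → 15/15 = 1 dB → -39 dBFS; +5 dB make-up → -34 dBFS.
Stage 2: -34 dBFS ≤ -8 dBFS, so stage 2 doesn't engage; output -34 dBFS.

-34 dBFS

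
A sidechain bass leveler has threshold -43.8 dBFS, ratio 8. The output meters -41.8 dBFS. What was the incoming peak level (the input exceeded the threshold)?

The compressed level sits -41.8 − (-43.8) = 2 dB over threshold.
Input overshoot = R × output overshoot = 16 dB → input = -43.8 + 16 = -27.8 dBFS.

-27.8 dBFS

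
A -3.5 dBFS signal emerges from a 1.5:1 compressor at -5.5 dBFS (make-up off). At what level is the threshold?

Input is 6 dB above T (since output overshoot × R = input overshoot: (-5.5 − T)·1.5 = -3.5 − T gives T = -9.5 dBFS).
Check: -9.5 + (-3.5 − (-9.5))/1.5 = -9.5 + 4 = -5.5 dBFS. ✓

-9.5 dBFS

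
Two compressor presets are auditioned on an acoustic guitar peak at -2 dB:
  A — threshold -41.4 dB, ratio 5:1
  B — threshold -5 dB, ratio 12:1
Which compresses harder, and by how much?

A, by 28.77 dB

A: GR = 39.4 − 39.4/5 = 31.52 dB.
B: GR = 3 − 3/12 = 2.75 dB.
A applies 28.77 dB more gain reduction.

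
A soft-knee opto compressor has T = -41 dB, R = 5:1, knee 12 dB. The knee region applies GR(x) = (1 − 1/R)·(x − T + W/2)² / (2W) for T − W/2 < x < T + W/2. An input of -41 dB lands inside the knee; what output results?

x − T + W/2 = -41 − (-41) + 6 = 6.
GR = (1 − 1/5) × 6² / 24 = 0.8 × 36 / 24 = 1.2 dB.
Output = -41 − 1.2 = -42.2 dB.

-42.2 dB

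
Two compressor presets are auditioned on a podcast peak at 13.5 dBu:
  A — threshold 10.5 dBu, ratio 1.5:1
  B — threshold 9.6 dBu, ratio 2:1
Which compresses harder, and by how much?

B, by 0.95 dB

A: GR = 3 − 3/1.5 = 1 dB.
B: GR = 3.9 − 3.9/2 = 1.95 dB.
Difference: 0.95 dB in favour of B.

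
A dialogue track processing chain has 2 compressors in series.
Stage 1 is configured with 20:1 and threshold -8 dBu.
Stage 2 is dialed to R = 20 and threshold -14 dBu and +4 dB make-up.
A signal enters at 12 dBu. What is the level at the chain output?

Stage 1: 20 dB above -8 dBu, reduced 20:1 to 1 dB above → -7 dBu.
Stage 2: -7 dBu is 7 dB over -14 dBu; at 20:1 that becomes 0.35 dB over, giving -13.65 dBu; +4 dB make-up → -9.65 dBu.

-9.65 dBu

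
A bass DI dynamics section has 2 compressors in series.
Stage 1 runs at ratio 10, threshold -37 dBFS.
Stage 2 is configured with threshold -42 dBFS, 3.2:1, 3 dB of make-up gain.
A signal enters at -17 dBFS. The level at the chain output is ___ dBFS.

Stage 1: overshoot 20 dB → 20/10 = 2 dB → -35 dBFS.
Stage 2: 7 dB above -42 dBFS, reduced 3.2:1 to 2.1875 dB above → -39.8125 dBFS; +3 dB make-up → -36.8125 dBFS.

-36.8125 dBFS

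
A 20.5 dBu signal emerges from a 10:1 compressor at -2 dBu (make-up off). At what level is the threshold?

-4.5 dBu

Gain reduction = 20.5 − (-2) = 22.5 dB; output overshoot = GR / (R − 1) = 22.5 / 9 = 2.5 dB.
Threshold = output − output overshoot = -2 − 2.5 = -4.5 dBu.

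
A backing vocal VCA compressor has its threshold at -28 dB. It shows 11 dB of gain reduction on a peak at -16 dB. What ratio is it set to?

Input overshoot = -16 − (-28) = 12 dB.
Output overshoot = 12 − 11 = 1 dB.
Ratio = input overshoot / output overshoot = 12 / 1 = 12.

12:1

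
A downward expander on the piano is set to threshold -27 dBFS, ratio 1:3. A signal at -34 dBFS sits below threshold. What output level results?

-48 dBFS

Below threshold, a 1:3 expander applies gain = (3−1)×(T − x) of attenuation.
(3−1) × 7 = 14 dB, so output = -34 − 14 = -48 dBFS.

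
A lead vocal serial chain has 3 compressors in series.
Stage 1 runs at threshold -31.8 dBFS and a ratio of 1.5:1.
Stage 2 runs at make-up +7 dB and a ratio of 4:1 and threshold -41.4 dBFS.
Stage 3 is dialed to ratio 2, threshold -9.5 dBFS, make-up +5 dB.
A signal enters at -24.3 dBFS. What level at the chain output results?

Stage 1: 7.5 dB above -31.8 dBFS, reduced 1.5:1 to 5 dB above → -26.8 dBFS.
Stage 2: overshoot 14.6 dB → 14.6/4 = 3.65 dB → -37.75 dBFS; +7 dB make-up → -30.75 dBFS.
Stage 3: -30.75 dBFS ≤ -9.5 dBFS, so stage 3 doesn't engage; make-up brings it to -25.75 dBFS.

-25.75 dBFS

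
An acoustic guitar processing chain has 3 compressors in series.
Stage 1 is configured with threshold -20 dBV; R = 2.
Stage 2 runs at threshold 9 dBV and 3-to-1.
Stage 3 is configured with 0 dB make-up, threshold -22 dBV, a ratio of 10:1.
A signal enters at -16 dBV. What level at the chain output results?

-21.6 dBV

Stage 1: overshoot 4 dB → 4/2 = 2 dB → -18 dBV.
Stage 2: below threshold (-18 ≤ 9); passes unchanged; output -18 dBV.
Stage 3: -18 dBV is 4 dB over -22 dBV; at 10:1 that becomes 0.4 dB over, giving -21.6 dBV.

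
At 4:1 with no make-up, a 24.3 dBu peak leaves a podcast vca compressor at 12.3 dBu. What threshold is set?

8.3 dBu

Gain reduction = 24.3 − 12.3 = 12 dB; output overshoot = GR / (R − 1) = 12 / 3 = 4 dB.
Threshold = output − output overshoot = 12.3 − 4 = 8.3 dBu.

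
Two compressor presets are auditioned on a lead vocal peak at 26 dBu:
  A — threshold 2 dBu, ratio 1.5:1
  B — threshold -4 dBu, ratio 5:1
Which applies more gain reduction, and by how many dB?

A: GR = 24 − 24/1.5 = 8 dB.
B: GR = 30 − 30/5 = 24 dB.
B reduces 16 dB more.

B, by 16 dB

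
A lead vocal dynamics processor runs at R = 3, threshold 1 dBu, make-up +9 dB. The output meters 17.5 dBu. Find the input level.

Before make-up, the level was 17.5 − 9 = 8.5 dBu.
That's 7.5 dB above the 1 dBu threshold.
Before 3:1 compression the overshoot was 7.5 × 3 = 22.5 dB, so input = 1 + 22.5 = 23.5 dBu.

23.5 dBu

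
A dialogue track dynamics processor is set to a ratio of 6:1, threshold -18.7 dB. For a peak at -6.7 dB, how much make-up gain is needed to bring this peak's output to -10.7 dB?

6 dB

The peak compresses to -18.7 + 12/6 = -16.7 dB.
To reach -10.7 dB requires -10.7 − (-16.7) = 6 dB of make-up.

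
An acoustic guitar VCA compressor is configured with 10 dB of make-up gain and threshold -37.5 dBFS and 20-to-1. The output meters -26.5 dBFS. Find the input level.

Remove make-up: -26.5 − 10 = -36.5 dBFS.
The compressed level sits -36.5 − (-37.5) = 1 dB over threshold.
Before 20:1 compression the overshoot was 1 × 20 = 20 dB, so input = -37.5 + 20 = -17.5 dBFS.

-17.5 dBFS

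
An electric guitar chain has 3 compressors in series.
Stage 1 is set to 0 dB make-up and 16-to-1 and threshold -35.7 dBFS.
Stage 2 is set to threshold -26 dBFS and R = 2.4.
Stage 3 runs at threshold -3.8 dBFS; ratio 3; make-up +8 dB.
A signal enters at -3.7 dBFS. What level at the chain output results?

Stage 1: 32 dB above -35.7 dBFS, reduced 16:1 to 2 dB above → -33.7 dBFS.
Stage 2: below threshold (-33.7 ≤ -26); passes unchanged; output -33.7 dBFS.
Stage 3: -33.7 dBFS is at or below the -3.8 dBFS threshold — no compression; make-up brings it to -25.7 dBFS.

-25.7 dBFS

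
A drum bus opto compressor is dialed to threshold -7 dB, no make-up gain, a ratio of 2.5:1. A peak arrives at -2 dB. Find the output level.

-5 dB

-2 dB sits 5 dB over threshold.
2.5:1 compression reduces that to 5/2.5 = 2 dB over.
That puts the output at -5 dB.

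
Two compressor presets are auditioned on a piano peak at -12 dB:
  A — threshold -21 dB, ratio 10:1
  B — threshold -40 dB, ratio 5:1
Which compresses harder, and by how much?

A: GR = 9 − 9/10 = 8.1 dB.
B: GR = 28 − 28/5 = 22.4 dB.
B applies 14.3 dB more gain reduction.

B, by 14.3 dB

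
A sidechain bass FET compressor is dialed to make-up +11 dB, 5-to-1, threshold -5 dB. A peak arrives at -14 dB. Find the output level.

-3 dB

-14 dB is 9 dB below the -5 dB threshold, so no gain reduction is applied.
Make-up gain adds 11 dB: -14 + 11 = -3 dB.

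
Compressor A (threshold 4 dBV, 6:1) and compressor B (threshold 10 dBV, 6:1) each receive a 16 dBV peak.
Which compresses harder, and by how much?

A: overshoot 12 dB → output overshoot 2 dB → GR 10 dB.
B: overshoot 6 dB → output overshoot 1 dB → GR 5 dB.
Difference: 5 dB in favour of A.

A, by 5 dB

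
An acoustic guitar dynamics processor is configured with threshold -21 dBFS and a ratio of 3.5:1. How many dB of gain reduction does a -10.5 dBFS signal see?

7.5 dB

-10.5 dBFS exceeds the threshold by 10.5 dB.
At 3.5:1, output sits 10.5/3.5 = 3 dB above threshold.
Gain reduction = 10.5 − 3 = 7.5 dB.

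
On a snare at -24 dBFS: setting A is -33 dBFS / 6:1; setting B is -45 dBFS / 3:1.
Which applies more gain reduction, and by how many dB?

B, by 6.5 dB

A: overshoot 9 dB → output overshoot 1.5 dB → GR 7.5 dB.
B: overshoot 21 dB → output overshoot 7 dB → GR 14 dB.
B applies 6.5 dB more gain reduction.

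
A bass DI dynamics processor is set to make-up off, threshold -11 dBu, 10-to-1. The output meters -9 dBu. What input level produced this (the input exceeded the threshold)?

Post-compression overshoot = -9 − (-11) = 2 dB.
Input overshoot = R × output overshoot = 20 dB → input = -11 + 20 = 9 dBu.

9 dBu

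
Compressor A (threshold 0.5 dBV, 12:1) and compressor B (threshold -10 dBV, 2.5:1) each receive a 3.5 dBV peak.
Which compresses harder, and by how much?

B, by 5.35 dB

A: GR = 3 − 3/12 = 2.75 dB.
B: GR = 13.5 − 13.5/2.5 = 8.1 dB.
Difference: 5.35 dB in favour of B.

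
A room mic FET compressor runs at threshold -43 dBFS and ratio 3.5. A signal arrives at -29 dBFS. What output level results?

-29 dBFS sits 14 dB over threshold.
The 14 dB excess becomes 4 dB after 3.5:1 reduction.
Output = -43 + 4 = -39 dBFS.

-39 dBFS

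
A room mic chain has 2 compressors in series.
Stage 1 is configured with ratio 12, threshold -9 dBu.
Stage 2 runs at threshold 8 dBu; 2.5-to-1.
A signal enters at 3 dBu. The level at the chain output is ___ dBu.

Stage 1: 3 dBu is 12 dB over -9 dBu; at 12:1 that becomes 1 dB over, giving -8 dBu.
Stage 2: -8 dBu is at or below the 8 dBu threshold — no compression; output -8 dBu.

-8 dBu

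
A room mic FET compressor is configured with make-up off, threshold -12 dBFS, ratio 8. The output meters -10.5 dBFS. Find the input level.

0 dBFS

Post-compression overshoot = -10.5 − (-12) = 1.5 dB.
Undo the ratio: input overshoot = 1.5 × 8 = 12 dB, giving input = 0 dBFS.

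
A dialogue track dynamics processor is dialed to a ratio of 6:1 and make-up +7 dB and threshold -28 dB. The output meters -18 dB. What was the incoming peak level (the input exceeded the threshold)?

Stripping the +7 dB make-up gives -25 dB at the gain stage.
Post-compression overshoot = -25 − (-28) = 3 dB.
Before 6:1 compression the overshoot was 3 × 6 = 18 dB, so input = -28 + 18 = -10 dB.

-10 dB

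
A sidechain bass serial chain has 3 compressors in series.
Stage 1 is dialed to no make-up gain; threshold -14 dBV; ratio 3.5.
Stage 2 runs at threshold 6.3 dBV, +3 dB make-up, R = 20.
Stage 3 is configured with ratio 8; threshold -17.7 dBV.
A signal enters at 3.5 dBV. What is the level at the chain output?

-16.2375 dBV

Stage 1: 17.5 dB above -14 dBV, reduced 3.5:1 to 5 dB above → -9 dBV.
Stage 2: below threshold (-9 ≤ 6.3); passes unchanged; make-up brings it to -6 dBV.
Stage 3: overshoot 11.7 dB → 11.7/8 = 1.4625 dB → -16.2375 dBV.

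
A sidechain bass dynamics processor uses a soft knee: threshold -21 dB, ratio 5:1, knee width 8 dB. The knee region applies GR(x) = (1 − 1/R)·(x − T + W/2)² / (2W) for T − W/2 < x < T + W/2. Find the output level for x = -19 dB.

-20.8 dB

x − T + W/2 = -19 − (-21) + 4 = 6.
GR = (1 − 1/5) × 6² / 16 = 0.8 × 36 / 16 = 1.8 dB.
Output = -19 − 1.8 = -20.8 dB.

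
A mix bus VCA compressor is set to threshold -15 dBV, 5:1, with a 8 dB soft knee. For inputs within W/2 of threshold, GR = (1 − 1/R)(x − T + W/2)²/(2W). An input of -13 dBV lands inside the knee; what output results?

-14.8 dBV

x − T + W/2 = -13 − (-15) + 4 = 6.
GR = (1 − 1/5) × 6² / 16 = 0.8 × 36 / 16 = 1.8 dB.
Output = -13 − 1.8 = -14.8 dBV.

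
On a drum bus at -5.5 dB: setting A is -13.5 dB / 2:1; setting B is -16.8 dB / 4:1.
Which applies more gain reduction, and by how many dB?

B, by 4.475 dB

A: GR = 8 − 8/2 = 4 dB.
B: GR = 11.3 − 11.3/4 = 8.475 dB.
B applies 4.475 dB more gain reduction.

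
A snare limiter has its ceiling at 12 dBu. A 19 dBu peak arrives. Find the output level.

A brickwall limiter is an ∞:1 compressor: any input above the ceiling is clamped to 12 dBu.

12 dBu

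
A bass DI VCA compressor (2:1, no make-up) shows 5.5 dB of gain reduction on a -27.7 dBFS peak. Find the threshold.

-38.7 dBFS

Let T be the threshold. Output overshoot = (input overshoot)/R, so -33.2 − T = (-27.7 − T)/2.
2·(-33.2 − T) = -27.7 − T → 1·T = -66.4 − (-27.7) = -38.7.
T = -38.7/1 = -38.7 dBFS.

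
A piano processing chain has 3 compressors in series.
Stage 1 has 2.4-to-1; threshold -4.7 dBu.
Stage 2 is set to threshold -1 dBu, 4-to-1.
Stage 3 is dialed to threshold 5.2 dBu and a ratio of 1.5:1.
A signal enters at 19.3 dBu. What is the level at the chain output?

Stage 1: 24 dB above -4.7 dBu, reduced 2.4:1 to 10 dB above → 5.3 dBu.
Stage 2: 5.3 dBu is 6.3 dB over -1 dBu; at 4:1 that becomes 1.575 dB over, giving 0.575 dBu.
Stage 3: below threshold (0.575 ≤ 5.2); passes unchanged; output 0.575 dBu.

0.575 dBu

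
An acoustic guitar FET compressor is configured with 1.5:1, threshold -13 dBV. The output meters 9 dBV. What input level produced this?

That's 22 dB above the -13 dBV threshold.
Undo the ratio: input overshoot = 22 × 1.5 = 33 dB, giving input = 20 dBV.

20 dBV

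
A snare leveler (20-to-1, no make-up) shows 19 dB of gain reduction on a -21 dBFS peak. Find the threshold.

-41 dBFS

Let T be the threshold. Output overshoot = (input overshoot)/R, so -40 − T = (-21 − T)/20.
20·(-40 − T) = -21 − T → 19·T = -800 − (-21) = -779.
T = -779/19 = -41 dBFS.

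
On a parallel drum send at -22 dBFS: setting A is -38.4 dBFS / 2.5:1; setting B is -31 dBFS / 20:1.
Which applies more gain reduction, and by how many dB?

A: GR = 16.4 − 16.4/2.5 = 9.84 dB.
B: GR = 9 − 9/20 = 8.55 dB.
A reduces 1.29 dB more.

A, by 1.29 dB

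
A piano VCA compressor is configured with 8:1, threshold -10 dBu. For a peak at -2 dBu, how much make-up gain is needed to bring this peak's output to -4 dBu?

The peak compresses to -10 + 8/8 = -9 dBu.
To reach -4 dBu requires -4 − (-9) = 5 dB of make-up.

5 dB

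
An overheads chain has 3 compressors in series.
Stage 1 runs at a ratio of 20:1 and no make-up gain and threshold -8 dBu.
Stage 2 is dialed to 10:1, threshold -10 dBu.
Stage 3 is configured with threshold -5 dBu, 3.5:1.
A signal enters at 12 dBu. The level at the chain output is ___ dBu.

-9.7 dBu

Stage 1: overshoot 20 dB → 20/20 = 1 dB → -7 dBu.
Stage 2: overshoot 3 dB → 3/10 = 0.3 dB → -9.7 dBu.
Stage 3: -9.7 dBu ≤ -5 dBu, so stage 3 doesn't engage; output -9.7 dBu.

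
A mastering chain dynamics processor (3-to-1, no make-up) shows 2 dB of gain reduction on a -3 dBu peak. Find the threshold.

Gain reduction = -3 − (-5) = 2 dB; output overshoot = GR / (R − 1) = 2 / 2 = 1 dB.
Threshold = output − output overshoot = -5 − 1 = -6 dBu.

-6 dBu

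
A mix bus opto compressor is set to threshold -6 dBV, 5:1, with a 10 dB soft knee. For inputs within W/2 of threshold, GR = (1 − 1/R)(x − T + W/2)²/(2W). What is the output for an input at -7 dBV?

x − T + W/2 = -7 − (-6) + 5 = 4.
GR = (1 − 1/5) × 4² / 20 = 0.8 × 16 / 20 = 0.64 dB.
Output = -7 − 0.64 = -7.64 dBV.

-7.64 dBV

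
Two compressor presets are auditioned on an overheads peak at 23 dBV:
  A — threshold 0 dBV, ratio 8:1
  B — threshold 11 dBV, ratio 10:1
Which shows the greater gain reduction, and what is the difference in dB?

A, by 9.325 dB

A: overshoot 23 dB → output overshoot 2.875 dB → GR 20.125 dB.
B: overshoot 12 dB → output overshoot 1.2 dB → GR 10.8 dB.
A reduces 9.325 dB more.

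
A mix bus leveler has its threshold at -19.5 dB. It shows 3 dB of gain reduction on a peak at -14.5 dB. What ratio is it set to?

2.5:1

Input overshoot = -14.5 − (-19.5) = 5 dB.
Output overshoot = 5 − 3 = 2 dB.
Ratio = input overshoot / output overshoot = 5 / 2 = 2.5.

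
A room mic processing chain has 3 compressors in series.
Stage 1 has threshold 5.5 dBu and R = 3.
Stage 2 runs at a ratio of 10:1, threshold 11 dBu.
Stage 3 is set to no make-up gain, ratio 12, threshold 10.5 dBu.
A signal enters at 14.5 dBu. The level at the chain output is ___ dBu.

8.5 dBu

Stage 1: 9 dB above 5.5 dBu, reduced 3:1 to 3 dB above → 8.5 dBu.
Stage 2: 8.5 dBu ≤ 11 dBu, so stage 2 doesn't engage; output 8.5 dBu.
Stage 3: 8.5 dBu is at or below the 10.5 dBu threshold — no compression; output 8.5 dBu.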